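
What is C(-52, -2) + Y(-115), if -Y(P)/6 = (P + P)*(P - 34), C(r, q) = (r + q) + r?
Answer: -205726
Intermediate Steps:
C(r, q) = q + 2*r (C(r, q) = (q + r) + r = q + 2*r)
Y(P) = -12*P*(-34 + P) (Y(P) = -6*(P + P)*(P - 34) = -6*2*P*(-34 + P) = -12*P*(-34 + P))
C(-52, -2) + Y(-115) = (-2 + 2*(-52)) + 12*(-115)*(34 - 1*(-115)) = (-2 - 104) + 12*(-115)*(34 + 115) = -106 + 12*(-115)*149 = -106 - 205620 = -205726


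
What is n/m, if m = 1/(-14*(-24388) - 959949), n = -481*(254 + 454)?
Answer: 210634727316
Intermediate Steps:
n = -340548 (n = -481*708 = -340548)
m = -1/618517 (m = 1/(341432 - 959949) = 1/(-618517) = -1/618517 ≈ -1.6168e-6)
n/m = -340548/(-1/618517) = -340548*(-618517) = 210634727316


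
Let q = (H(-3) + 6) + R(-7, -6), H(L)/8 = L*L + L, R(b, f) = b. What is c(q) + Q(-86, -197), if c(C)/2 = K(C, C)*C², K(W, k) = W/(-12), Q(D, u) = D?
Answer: -104339/6 ≈ -17390.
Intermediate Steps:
H(L) = 8*L + 8*L² (H(L) = 8*(L*L + L) = 8*(L² + L) = 8*(L + L²) = 8*L + 8*L²)
q = 47 (q = (8*(-3)*(1 - 3) + 6) - 7 = (8*(-3)*(-2) + 6) - 7 = (48 + 6) - 7 = 54 - 7 = 47)
K(W, k) = -W/12 (K(W, k) = W*(-1/12) = -W/12)
c(C) = -C³/6 (c(C) = 2*((-C/12)*C²) = 2*(-C³/12) = -C³/6)
c(q) + Q(-86, -197) = -⅙*47³ - 86 = -⅙*103823 - 86 = -103823/6 - 86 = -104339/6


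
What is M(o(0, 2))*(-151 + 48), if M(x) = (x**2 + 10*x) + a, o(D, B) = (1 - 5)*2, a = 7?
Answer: 927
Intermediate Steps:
o(D, B) = -8 (o(D, B) = -4*2 = -8)
M(x) = 7 + x**2 + 10*x (M(x) = (x**2 + 10*x) + 7 = 7 + x**2 + 10*x)
M(o(0, 2))*(-151 + 48) = (7 + (-8)**2 + 10*(-8))*(-151 + 48) = (7 + 64 - 80)*(-103) = -9*(-103) = 927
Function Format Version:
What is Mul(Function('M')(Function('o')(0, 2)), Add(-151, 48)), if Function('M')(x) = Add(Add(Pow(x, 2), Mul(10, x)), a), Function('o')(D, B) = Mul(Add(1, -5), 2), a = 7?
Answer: 927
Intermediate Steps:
Function('o')(D, B) = -8 (Function('o')(D, B) = Mul(-4, 2) = -8)
Function('M')(x) = Add(7, Pow(x, 2), Mul(10, x)) (Function('M')(x) = Add(Add(Pow(x, 2), Mul(10, x)), 7) = Add(7, Pow(x, 2), Mul(10, x)))
Mul(Function('M')(Function('o')(0, 2)), Add(-151, 48)) = Mul(Add(7, Pow(-8, 2), Mul(10, -8)), Add(-151, 48)) = Mul(Add(7, 64, -80), -103) = Mul(-9, -103) = 927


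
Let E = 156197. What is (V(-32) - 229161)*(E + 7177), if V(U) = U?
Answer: -37444177182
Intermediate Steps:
(V(-32) - 229161)*(E + 7177) = (-32 - 229161)*(156197 + 7177) = -229193*163374 = -37444177182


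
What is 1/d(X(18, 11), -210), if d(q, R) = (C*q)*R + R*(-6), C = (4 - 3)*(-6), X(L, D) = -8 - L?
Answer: -1/31500 ≈ -3.1746e-5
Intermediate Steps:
C = -6 (C = 1*(-6) = -6)
d(q, R) = -6*R - 6*R*q (d(q, R) = (-6*q)*R + R*(-6) = -6*R*q - 6*R = -6*R - 6*R*q)
1/d(X(18, 11), -210) = 1/(-6*(-210)*(1 + (-8 - 1*18))) = 1/(-6*(-210)*(1 + (-8 - 18))) = 1/(-6*(-210)*(1 - 26)) = 1/(-6*(-210)*(-25)) = 1/(-31500) = -1/31500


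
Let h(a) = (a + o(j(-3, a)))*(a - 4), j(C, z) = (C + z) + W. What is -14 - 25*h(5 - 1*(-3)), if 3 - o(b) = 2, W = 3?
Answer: -914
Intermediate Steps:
j(C, z) = 3 + C + z (j(C, z) = (C + z) + 3 = 3 + C + z)
o(b) = 1 (o(b) = 3 - 1*2 = 3 - 2 = 1)
h(a) = (1 + a)*(-4 + a) (h(a) = (a + 1)*(a - 4) = (1 + a)*(-4 + a))
-14 - 25*h(5 - 1*(-3)) = -14 - 25*(-4 + (5 - 1*(-3))² - 3*(5 - 1*(-3))) = -14 - 25*(-4 + (5 + 3)² - 3*(5 + 3)) = -14 - 25*(-4 + 8² - 3*8) = -14 - 25*(-4 + 64 - 24) = -14 - 25*36 = -14 - 900 = -914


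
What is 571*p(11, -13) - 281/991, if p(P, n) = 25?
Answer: 14146244/991 ≈ 14275.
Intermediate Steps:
571*p(11, -13) - 281/991 = 571*25 - 281/991 = 14275 - 281*1/991 = 14275 - 281/991 = 14146244/991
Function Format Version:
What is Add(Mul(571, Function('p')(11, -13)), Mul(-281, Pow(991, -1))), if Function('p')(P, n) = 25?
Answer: Rational(14146244, 991) ≈ 14275.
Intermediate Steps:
Add(Mul(571, Function('p')(11, -13)), Mul(-281, Pow(991, -1))) = Add(Mul(571, 25), Mul(-281, Pow(991, -1))) = Add(14275, Mul(-281, Rational(1, 991))) = Add(14275, Rational(-281, 991)) = Rational(14146244, 991)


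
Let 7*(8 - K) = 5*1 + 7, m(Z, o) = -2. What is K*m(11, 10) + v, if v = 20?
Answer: 52/7 ≈ 7.4286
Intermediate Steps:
K = 44/7 (K = 8 - (5*1 + 7)/7 = 8 - (5 + 7)/7 = 8 - 1/7*12 = 8 - 12/7 = 44/7 ≈ 6.2857)
K*m(11, 10) + v = (44/7)*(-2) + 20 = -88/7 + 20 = 52/7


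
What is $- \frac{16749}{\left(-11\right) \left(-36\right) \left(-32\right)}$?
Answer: $\frac{1861}{1408} \approx 1.3217$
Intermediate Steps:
$- \frac{16749}{\left(-11\right) \left(-36\right) \left(-32\right)} = - \frac{16749}{396 \left(-32\right)} = - \frac{16749}{-12672} = \left(-16749\right) \left(- \frac{1}{12672}\right) = \frac{1861}{1408}$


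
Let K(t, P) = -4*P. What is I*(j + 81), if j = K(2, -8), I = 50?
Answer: 5650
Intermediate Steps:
j = 32 (j = -4*(-8) = 32)
I*(j + 81) = 50*(32 + 81) = 50*113 = 5650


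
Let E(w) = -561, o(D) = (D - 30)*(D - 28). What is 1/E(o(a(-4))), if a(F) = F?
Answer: -1/561 ≈ -0.0017825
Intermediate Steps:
o(D) = (-30 + D)*(-28 + D)
1/E(o(a(-4))) = 1/(-561) = -1/561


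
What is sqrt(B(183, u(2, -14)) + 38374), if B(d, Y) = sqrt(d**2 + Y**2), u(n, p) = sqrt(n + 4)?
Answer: sqrt(38374 + sqrt(33495)) ≈ 196.36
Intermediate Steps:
u(n, p) = sqrt(4 + n)
B(d, Y) = sqrt(Y**2 + d**2)
sqrt(B(183, u(2, -14)) + 38374) = sqrt(sqrt((sqrt(4 + 2))**2 + 183**2) + 38374) = sqrt(sqrt((sqrt(6))**2 + 33489) + 38374) = sqrt(sqrt(6 + 33489) + 38374) = sqrt(sqrt(33495) + 38374) = sqrt(38374 + sqrt(33495))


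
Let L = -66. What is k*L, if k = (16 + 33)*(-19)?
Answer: 61446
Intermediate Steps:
k = -931 (k = 49*(-19) = -931)
k*L = -931*(-66) = 61446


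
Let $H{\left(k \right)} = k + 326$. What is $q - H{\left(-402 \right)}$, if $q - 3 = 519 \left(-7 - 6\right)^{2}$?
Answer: $87790$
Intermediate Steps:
$q = 87714$ ($q = 3 + 519 \left(-7 - 6\right)^{2} = 3 + 519 \left(-13\right)^{2} = 3 + 519 \cdot 169 = 3 + 87711 = 87714$)
$H{\left(k \right)} = 326 + k$
$q - H{\left(-402 \right)} = 87714 - \left(326 - 402\right) = 87714 - -76 = 87714 + 76 = 87790$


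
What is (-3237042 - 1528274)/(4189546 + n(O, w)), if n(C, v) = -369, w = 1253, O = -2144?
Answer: -4765316/4189177 ≈ -1.1375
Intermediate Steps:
(-3237042 - 1528274)/(4189546 + n(O, w)) = (-3237042 - 1528274)/(4189546 - 369) = -4765316/4189177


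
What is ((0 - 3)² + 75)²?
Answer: 7056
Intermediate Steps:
((0 - 3)² + 75)² = ((-3)² + 75)² = (9 + 75)² = 84² = 7056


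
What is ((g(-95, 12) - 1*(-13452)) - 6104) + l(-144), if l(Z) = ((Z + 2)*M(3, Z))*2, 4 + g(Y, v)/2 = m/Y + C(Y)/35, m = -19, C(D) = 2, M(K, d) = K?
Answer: 227098/35 ≈ 6488.5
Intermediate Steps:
g(Y, v) = -276/35 - 38/Y (g(Y, v) = -8 + 2*(-19/Y + 2/35) = -8 + 2*(2/35 - 19/Y) = -8 + (4/35 - 38/Y) = -276/35 - 38/Y)
l(Z) = 12 + 6*Z (l(Z) = ((Z + 2)*3)*2 = ((2 + Z)*3)*2 = (6 + 3*Z)*2 = 12 + 6*Z)
((g(-95, 12) - 1*(-13452)) - 6104) + l(-144) = (((-276/35 - 38/(-95)) - 1*(-13452)) - 6104) + (12 + 6*(-144)) = (((-276/35 - 38*(-1/95)) + 13452) - 6104) + (12 - 864) = (((-276/35 + ⅖) + 13452) - 6104) - 852 = ((-262/35 + 13452) - 6104) - 852 = (470558/35 - 6104) - 852 = 256918/35 - 852 = 227098/35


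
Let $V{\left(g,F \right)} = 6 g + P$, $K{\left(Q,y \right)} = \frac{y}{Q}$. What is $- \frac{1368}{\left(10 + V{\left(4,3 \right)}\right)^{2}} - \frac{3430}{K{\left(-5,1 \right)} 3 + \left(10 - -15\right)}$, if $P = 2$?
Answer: $- \frac{155509}{1098} \approx -141.63$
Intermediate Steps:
$V{\left(g,F \right)} = 2 + 6 g$ ($V{\left(g,F \right)} = 6 g + 2 = 2 + 6 g$)
$- \frac{1368}{\left(10 + V{\left(4,3 \right)}\right)^{2}} - \frac{3430}{K{\left(-5,1 \right)} 3 + \left(10 - -15\right)} = - \frac{1368}{\left(10 + \left(2 + 6 \cdot 4\right)\right)^{2}} - \frac{3430}{1 \frac{1}{-5} \cdot 3 + \left(10 - -15\right)} = - \frac{1368}{\left(10 + \left(2 + 24\right)\right)^{2}} - \frac{3430}{1 \left(- \frac{1}{5}\right) 3 + \left(10 + 15\right)} = - \frac{1368}{\left(10 + 26\right)^{2}} - \frac{3430}{\left(- \frac{1}{5}\right) 3 + 25} = - \frac{1368}{36^{2}} - \frac{3430}{- \frac{3}{5} + 25} = - \frac{1368}{1296} - \frac{3430}{\frac{122}{5}} = \left(-1368\right) \frac{1}{1296} - \frac{8575}{61} = - \frac{19}{18} - \frac{8575}{61} = - \frac{155509}{1098}$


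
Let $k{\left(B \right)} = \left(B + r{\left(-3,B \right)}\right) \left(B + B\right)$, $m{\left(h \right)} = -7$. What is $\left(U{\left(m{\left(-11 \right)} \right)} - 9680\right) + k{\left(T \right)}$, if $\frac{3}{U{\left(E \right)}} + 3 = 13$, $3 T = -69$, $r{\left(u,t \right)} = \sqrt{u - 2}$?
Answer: $- \frac{86217}{10} - 46 i \sqrt{5} \approx -8621.7 - 102.86 i$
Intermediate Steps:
$r{\left(u,t \right)} = \sqrt{-2 + u}$
$T = -23$ ($T = \frac{1}{3} \left(-69\right) = -23$)
$k{\left(B \right)} = 2 B \left(B + i \sqrt{5}\right)$ ($k{\left(B \right)} = \left(B + \sqrt{-2 - 3}\right) \left(B + B\right) = \left(B + \sqrt{-5}\right) 2 B = \left(B + i \sqrt{5}\right) 2 B = 2 B \left(B + i \sqrt{5}\right)$)
$U{\left(E \right)} = \frac{3}{10}$ ($U{\left(E \right)} = \frac{3}{-3 + 13} = \frac{3}{10}$)
$\left(U{\left(m{\left(-11 \right)} \right)} - 9680\right) + k{\left(T \right)} = \left(\frac{3}{10} - 9680\right) + 2 \left(-23\right) \left(-23 + i \sqrt{5}\right) = - \frac{96797}{10} + \left(1058 - 46 i \sqrt{5}\right) = - \frac{86217}{10} - 46 i \sqrt{5}$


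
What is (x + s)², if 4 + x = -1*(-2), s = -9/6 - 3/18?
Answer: 121/9 ≈ 13.444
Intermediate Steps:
s = -5/3 (s = -9*⅙ - 3*1/18 = -3/2 - ⅙ = -5/3 ≈ -1.6667)
x = -2 (x = -4 - 1*(-2) = -4 + 2 = -2)
(x + s)² = (-2 - 5/3)² = (-11/3)² = 121/9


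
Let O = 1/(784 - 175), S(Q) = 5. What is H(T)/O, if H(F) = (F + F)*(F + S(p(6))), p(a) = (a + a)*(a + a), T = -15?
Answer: 182700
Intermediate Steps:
p(a) = 4*a² (p(a) = (2*a)*(2*a) = 4*a²)
O = 1/609 ≈ 0.0016420
H(F) = 2*F*(5 + F) (H(F) = (F + F)*(F + 5) = (2*F)*(5 + F) = 2*F*(5 + F))
H(T)/O = (2*(-15)*(5 - 15))/(1/609) = (2*(-15)*(-10))*609 = 300*609 = 182700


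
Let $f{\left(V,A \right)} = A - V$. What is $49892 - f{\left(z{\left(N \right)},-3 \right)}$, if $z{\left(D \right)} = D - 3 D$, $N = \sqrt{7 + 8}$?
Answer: $49895 - 2 \sqrt{15} \approx 49887.0$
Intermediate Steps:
$N = \sqrt{15} \approx 3.873$
$z{\left(D \right)} = - 2 D$
$49892 - f{\left(z{\left(N \right)},-3 \right)} = 49892 - \left(-3 - - 2 \sqrt{15}\right) = 49892 - \left(-3 + 2 \sqrt{15}\right) = 49892 + \left(3 - 2 \sqrt{15}\right) = 49895 - 2 \sqrt{15}$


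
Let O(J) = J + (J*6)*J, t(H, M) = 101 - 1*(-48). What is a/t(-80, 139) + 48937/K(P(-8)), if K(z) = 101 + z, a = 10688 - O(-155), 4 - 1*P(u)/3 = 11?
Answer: -3372947/11920 ≈ -282.97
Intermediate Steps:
P(u) = -21 (P(u) = 12 - 3*11 = 12 - 33 = -21)
t(H, M) = 149 (t(H, M) = 101 + 48 = 149)
O(J) = J + 6*J² (O(J) = J + (6*J)*J = J + 6*J²)
a = -133307 (a = 10688 - (-155)*(1 + 6*(-155)) = 10688 - (-155)*(1 - 930) = 10688 - (-155)*(-929) = 10688 - 1*143995 = 10688 - 143995 = -133307)
a/t(-80, 139) + 48937/K(P(-8)) = -133307/149 + 48937/(101 - 21) = -133307*1/149 + 48937/80 = -133307/149 + 48937*(1/80) = -133307/149 + 48937/80 = -3372947/11920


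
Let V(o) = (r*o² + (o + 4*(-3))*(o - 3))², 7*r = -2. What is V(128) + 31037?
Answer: 4725608637/49 ≈ 9.6441e+7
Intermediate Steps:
r = -2/7 (r = (⅐)*(-2) = -2/7 ≈ -0.28571)
V(o) = (-2*o²/7 + (-12 + o)*(-3 + o))² (V(o) = (-2*o²/7 + (o + 4*(-3))*(o - 3))² = (-2*o²/7 + (o - 12)*(-3 + o))² = (-2*o²/7 + (-12 + o)*(-3 + o))²)
V(128) + 31037 = (252 - 105*128 + 5*128²)²/49 + 31037 = (252 - 13440 + 5*16384)²/49 + 31037 = (252 - 13440 + 81920)²/49 + 31037 = (1/49)*68732² + 31037 = (1/49)*4724087824 + 31037 = 4724087824/49 + 31037 = 4725608637/49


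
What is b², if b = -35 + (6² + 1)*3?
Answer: 5776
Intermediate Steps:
b = 76 (b = -35 + (36 + 1)*3 = -35 + 37*3 = -35 + 111 = 76)
b² = 76² = 5776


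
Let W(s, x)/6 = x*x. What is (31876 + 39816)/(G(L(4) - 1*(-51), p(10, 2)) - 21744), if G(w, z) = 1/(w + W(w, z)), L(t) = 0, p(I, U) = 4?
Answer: -10538724/3196367 ≈ -3.2971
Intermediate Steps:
W(s, x) = 6*x**2 (W(s, x) = 6*(x*x) = 6*x**2)
G(w, z) = 1/(w + 6*z**2)
(31876 + 39816)/(G(L(4) - 1*(-51), p(10, 2)) - 21744) = (31876 + 39816)/(1/((0 - 1*(-51)) + 6*4**2) - 21744) = 71692/(1/((0 + 51) + 6*16) - 21744) = 71692/(1/(51 + 96) - 21744) = 71692/(1/147 - 21744) = 71692/(-3196367/147) = 71692*(-147/3196367) = -10538724/3196367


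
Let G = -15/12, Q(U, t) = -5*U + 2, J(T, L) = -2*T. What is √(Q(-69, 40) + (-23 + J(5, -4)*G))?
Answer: √1346/2 ≈ 18.344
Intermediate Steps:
Q(U, t) = 2 - 5*U
G = -5/4 (G = -15*1/12 = -5/4 ≈ -1.2500)
√(Q(-69, 40) + (-23 + J(5, -4)*G)) = √((2 - 5*(-69)) + (-23 - 2*5*(-5/4))) = √((2 + 345) + (-23 - 10*(-5/4))) = √(347 + (-23 + 25/2)) = √(347 - 21/2) = √(673/2) = √1346/2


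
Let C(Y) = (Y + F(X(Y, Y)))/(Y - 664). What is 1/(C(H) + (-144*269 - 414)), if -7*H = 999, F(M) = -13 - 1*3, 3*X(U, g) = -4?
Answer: -5647/221078939 ≈ -2.5543e-5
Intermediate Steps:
X(U, g) = -4/3 (X(U, g) = (1/3)*(-4) = -4/3)
F(M) = -16 (F(M) = -13 - 3 = -16)
H = -999/7 (H = -1/7*999 = -999/7 ≈ -142.71)
C(Y) = (-16 + Y)/(-664 + Y) (C(Y) = (Y - 16)/(Y - 664) = (-16 + Y)/(-664 + Y))
1/(C(H) + (-144*269 - 414)) = 1/((-16 - 999/7)/(-664 - 999/7) + (-144*269 - 414)) = 1/(-1111/7/(-5647/7) + (-38736 - 414)) = 1/(-7/5647*(-1111/7) - 39150) = 1/(1111/5647 - 39150) = 1/(-221078939/5647) = -5647/221078939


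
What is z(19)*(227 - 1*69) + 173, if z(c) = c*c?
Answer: 57211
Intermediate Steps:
z(c) = c²
z(19)*(227 - 1*69) + 173 = 19²*(227 - 1*69) + 173 = 361*(227 - 69) + 173 = 361*158 + 173 = 57038 + 173 = 57211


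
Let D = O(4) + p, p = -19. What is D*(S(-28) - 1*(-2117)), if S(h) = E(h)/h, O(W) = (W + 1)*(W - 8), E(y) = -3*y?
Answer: -82446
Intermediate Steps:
O(W) = (1 + W)*(-8 + W)
D = -39 (D = (-8 + 4**2 - 7*4) - 19 = (-8 + 16 - 28) - 19 = -20 - 19 = -39)
S(h) = -3 (S(h) = (-3*h)/h = -3)
D*(S(-28) - 1*(-2117)) = -39*(-3 - 1*(-2117)) = -39*(-3 + 2117) = -39*2114 = -82446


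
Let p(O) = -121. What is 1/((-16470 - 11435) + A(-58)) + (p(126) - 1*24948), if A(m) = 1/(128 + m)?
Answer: -48968506151/1953349 ≈ -25069.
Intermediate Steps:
1/((-16470 - 11435) + A(-58)) + (p(126) - 1*24948) = 1/((-16470 - 11435) + 1/(128 - 58)) + (-121 - 1*24948) = 1/(-27905 + 1/70) + (-121 - 24948) = 1/(-27905 + 1/70) - 25069 = 1/(-1953349/70) - 25069 = -70/1953349 - 25069 = -48968506151/1953349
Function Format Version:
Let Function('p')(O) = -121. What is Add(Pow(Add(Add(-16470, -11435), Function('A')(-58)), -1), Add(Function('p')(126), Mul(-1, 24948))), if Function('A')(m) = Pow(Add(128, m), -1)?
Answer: Rational(-48968506151, 1953349) ≈ -25069.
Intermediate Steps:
Add(Pow(Add(Add(-16470, -11435), Function('A')(-58)), -1), Add(Function('p')(126), Mul(-1, 24948))) = Add(Pow(Add(Add(-16470, -11435), Pow(Add(128, -58), -1)), -1), Add(-121, Mul(-1, 24948))) = Add(Pow(Add(-27905, Pow(70, -1)), -1), Add(-121, -24948)) = Add(Pow(Add(-27905, Rational(1, 70)), -1), -25069) = Add(Pow(Rational(-1953349, 70), -1), -25069) = Add(Rational(-70, 1953349), -25069) = Rational(-48968506151, 1953349)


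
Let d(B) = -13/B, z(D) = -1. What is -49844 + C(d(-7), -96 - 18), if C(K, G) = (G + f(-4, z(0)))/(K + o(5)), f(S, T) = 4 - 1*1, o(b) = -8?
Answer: -2142515/43 ≈ -49826.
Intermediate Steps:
f(S, T) = 3 (f(S, T) = 4 - 1 = 3)
C(K, G) = (3 + G)/(-8 + K) (C(K, G) = (G + 3)/(K - 8) = (3 + G)/(-8 + K))
-49844 + C(d(-7), -96 - 18) = -49844 + (3 + (-96 - 18))/(-8 - 13/(-7)) = -49844 + (3 - 114)/(-8 - 13*(-⅐)) = -49844 - 111/(-8 + 13/7) = -49844 - 111/(-43/7) = -49844 - 7/43*(-111) = -49844 + 777/43 = -2142515/43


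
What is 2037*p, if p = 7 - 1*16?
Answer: -18333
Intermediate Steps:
p = -9 (p = 7 - 16 = -9)
2037*p = 2037*(-9) = -18333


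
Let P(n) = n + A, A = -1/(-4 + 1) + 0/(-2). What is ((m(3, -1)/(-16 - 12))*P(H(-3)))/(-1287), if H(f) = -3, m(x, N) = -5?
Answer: 10/27027 ≈ 0.00037000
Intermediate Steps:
A = 1/3 (A = -1/(-3) + 0*(-1/2) = -1*(-1/3) + 0 = 1/3 + 0 = 1/3 ≈ 0.33333)
P(n) = 1/3 + n (P(n) = n + 1/3 = 1/3 + n)
((m(3, -1)/(-16 - 12))*P(H(-3)))/(-1287) = ((-5/(-16 - 12))*(1/3 - 3))/(-1287) = ((-5/(-28))*(-8/3))*(-1/1287) = (-1/28*(-5)*(-8/3))*(-1/1287) = ((5/28)*(-8/3))*(-1/1287) = -10/21*(-1/1287) = 10/27027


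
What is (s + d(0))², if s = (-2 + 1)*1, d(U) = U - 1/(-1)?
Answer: 0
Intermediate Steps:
d(U) = 1 + U (d(U) = U - 1*(-1) = U + 1 = 1 + U)
s = -1 (s = -1*1 = -1)
(s + d(0))² = (-1 + (1 + 0))² = (-1 + 1)² = 0² = 0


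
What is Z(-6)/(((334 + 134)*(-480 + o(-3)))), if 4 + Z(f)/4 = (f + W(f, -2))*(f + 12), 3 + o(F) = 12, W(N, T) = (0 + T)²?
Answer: 16/55107 ≈ 0.00029034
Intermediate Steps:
W(N, T) = T²
o(F) = 9 (o(F) = -3 + 12 = 9)
Z(f) = -16 + 4*(4 + f)*(12 + f) (Z(f) = -16 + 4*((f + (-2)²)*(f + 12)) = -16 + 4*((f + 4)*(12 + f)) = -16 + 4*((4 + f)*(12 + f)) = -16 + 4*(4 + f)*(12 + f))
Z(-6)/(((334 + 134)*(-480 + o(-3)))) = (176 + 4*(-6)² + 64*(-6))/(((334 + 134)*(-480 + 9))) = (176 + 4*36 - 384)/((468*(-471))) = (176 + 144 - 384)/(-220428) = -64*(-1/220428) = 16/55107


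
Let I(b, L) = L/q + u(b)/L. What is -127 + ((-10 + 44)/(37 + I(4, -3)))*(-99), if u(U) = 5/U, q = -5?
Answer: -485297/2231 ≈ -217.52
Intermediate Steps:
I(b, L) = -L/5 + 5/(L*b) (I(b, L) = L/(-5) + (5/b)/L = L*(-1/5) + 5/(L*b) = -L/5 + 5/(L*b))
-127 + ((-10 + 44)/(37 + I(4, -3)))*(-99) = -127 + ((-10 + 44)/(37 + (-1/5*(-3) + 5/(-3*4))))*(-99) = -127 + (34/(37 + (3/5 + 5*(-1/3)*(1/4))))*(-99) = -127 + (34/(37 + (3/5 - 5/12)))*(-99) = -127 + (34/(37 + 11/60))*(-99) = -127 + (34/(2231/60))*(-99) = -127 + (34*(60/2231))*(-99) = -127 + (2040/2231)*(-99) = -127 - 201960/2231 = -485297/2231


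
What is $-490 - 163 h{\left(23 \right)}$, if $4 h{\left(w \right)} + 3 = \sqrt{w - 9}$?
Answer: $- \frac{1471}{4} - \frac{163 \sqrt{14}}{4} \approx -520.22$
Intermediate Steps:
$h{\left(w \right)} = - \frac{3}{4} + \frac{\sqrt{-9 + w}}{4}$ ($h{\left(w \right)} = - \frac{3}{4} + \frac{\sqrt{w - 9}}{4} = - \frac{3}{4} + \frac{\sqrt{-9 + w}}{4}$)
$-490 - 163 h{\left(23 \right)} = -490 - 163 \left(- \frac{3}{4} + \frac{\sqrt{-9 + 23}}{4}\right) = -490 - 163 \left(- \frac{3}{4} + \frac{\sqrt{14}}{4}\right) = -490 + \left(\frac{489}{4} - \frac{163 \sqrt{14}}{4}\right) = - \frac{1471}{4} - \frac{163 \sqrt{14}}{4}$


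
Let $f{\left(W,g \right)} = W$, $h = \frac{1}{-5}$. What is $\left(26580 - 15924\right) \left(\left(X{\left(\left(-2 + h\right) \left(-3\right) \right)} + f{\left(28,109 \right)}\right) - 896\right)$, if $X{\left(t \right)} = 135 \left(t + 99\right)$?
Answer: $142662528$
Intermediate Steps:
$h = - \frac{1}{5} \approx -0.2$
$X{\left(t \right)} = 13365 + 135 t$ ($X{\left(t \right)} = 135 \left(99 + t\right) = 13365 + 135 t$)
$\left(26580 - 15924\right) \left(\left(X{\left(\left(-2 + h\right) \left(-3\right) \right)} + f{\left(28,109 \right)}\right) - 896\right) = \left(26580 - 15924\right) \left(\left(\left(13365 + 135 \left(-2 - \frac{1}{5}\right) \left(-3\right)\right) + 28\right) - 896\right) = 10656 \left(\left(\left(13365 + 135 \left(\left(- \frac{11}{5}\right) \left(-3\right)\right)\right) + 28\right) - 896\right) = 10656 \left(\left(\left(13365 + 135 \cdot \frac{33}{5}\right) + 28\right) - 896\right) = 10656 \left(\left(\left(13365 + 891\right) + 28\right) - 896\right) = 10656 \left(\left(14256 + 28\right) - 896\right) = 10656 \left(14284 - 896\right) = 10656 \cdot 13388 = 142662528$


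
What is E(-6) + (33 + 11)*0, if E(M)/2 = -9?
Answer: -18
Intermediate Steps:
E(M) = -18 (E(M) = 2*(-9) = -18)
E(-6) + (33 + 11)*0 = -18 + (33 + 11)*0 = -18 + 44*0 = -18 + 0 = -18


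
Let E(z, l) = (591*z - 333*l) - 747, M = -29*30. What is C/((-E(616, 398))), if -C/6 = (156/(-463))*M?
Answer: 54288/7123255 ≈ 0.0076212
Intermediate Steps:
M = -870
E(z, l) = -747 - 333*l + 591*z (E(z, l) = (-333*l + 591*z) - 747 = -747 - 333*l + 591*z)
C = -814320/463 (C = -6*156/(-463)*(-870) = -6*156*(-1/463)*(-870) = -(-936)*(-870)/463 = -6*135720/463 = -814320/463 ≈ -1758.8)
C/((-E(616, 398))) = -814320*(-1/(-747 - 333*398 + 591*616))/463 = -814320*(-1/(-747 - 132534 + 364056))/463 = -814320/(463*((-1*230775))) = -814320/463/(-230775) = -814320/463*(-1/230775) = 54288/7123255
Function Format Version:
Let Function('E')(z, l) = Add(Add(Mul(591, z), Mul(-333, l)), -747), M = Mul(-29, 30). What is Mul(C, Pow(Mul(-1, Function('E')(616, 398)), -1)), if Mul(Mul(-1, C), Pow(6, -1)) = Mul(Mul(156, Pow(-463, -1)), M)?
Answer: Rational(54288, 7123255) ≈ 0.0076212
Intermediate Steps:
M = -870
Function('E')(z, l) = Add(-747, Mul(-333, l), Mul(591, z)) (Function('E')(z, l) = Add(Add(Mul(-333, l), Mul(591, z)), -747) = Add(-747, Mul(-333, l), Mul(591, z)))
C = Rational(-814320, 463) (C = Mul(-6, Mul(Mul(156, Pow(-463, -1)), -870)) = Mul(-6, Mul(Mul(156, Rational(-1, 463)), -870)) = Mul(-6, Mul(Rational(-156, 463), -870)) = Mul(-6, Rational(135720, 463)) = Rational(-814320, 463) ≈ -1758.8)
Mul(C, Pow(Mul(-1, Function('E')(616, 398)), -1)) = Mul(Rational(-814320, 463), Pow(Mul(-1, Add(-747, Mul(-333, 398), Mul(591, 616))), -1)) = Mul(Rational(-814320, 463), Pow(Mul(-1, Add(-747, -132534, 364056)), -1)) = Mul(Rational(-814320, 463), Pow(Mul(-1, 230775), -1)) = Mul(Rational(-814320, 463), Pow(-230775, -1)) = Mul(Rational(-814320, 463), Rational(-1, 230775)) = Rational(54288, 7123255)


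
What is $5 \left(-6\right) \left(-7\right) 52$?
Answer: $10920$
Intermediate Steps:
$5 \left(-6\right) \left(-7\right) 52 = \left(-30\right) \left(-7\right) 52 = 210 \cdot 52 = 10920$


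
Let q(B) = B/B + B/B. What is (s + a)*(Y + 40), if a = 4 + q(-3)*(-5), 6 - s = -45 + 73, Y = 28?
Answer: -1904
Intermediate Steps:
q(B) = 2 (q(B) = 1 + 1 = 2)
s = -22 (s = 6 - (-45 + 73) = 6 - 1*28 = 6 - 28 = -22)
a = -6 (a = 4 + 2*(-5) = 4 - 10 = -6)
(s + a)*(Y + 40) = (-22 - 6)*(28 + 40) = -28*68 = -1904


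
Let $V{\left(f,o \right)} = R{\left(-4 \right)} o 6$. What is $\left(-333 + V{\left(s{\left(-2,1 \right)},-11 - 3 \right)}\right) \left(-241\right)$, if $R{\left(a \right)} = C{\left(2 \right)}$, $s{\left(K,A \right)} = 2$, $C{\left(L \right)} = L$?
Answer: $120741$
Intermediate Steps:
$R{\left(a \right)} = 2$
$V{\left(f,o \right)} = 12 o$ ($V{\left(f,o \right)} = 2 o 6 = 12 o$)
$\left(-333 + V{\left(s{\left(-2,1 \right)},-11 - 3 \right)}\right) \left(-241\right) = \left(-333 + 12 \left(-11 - 3\right)\right) \left(-241\right) = \left(-333 + 12 \left(-14\right)\right) \left(-241\right) = \left(-333 - 168\right) \left(-241\right) = \left(-501\right) \left(-241\right) = 120741$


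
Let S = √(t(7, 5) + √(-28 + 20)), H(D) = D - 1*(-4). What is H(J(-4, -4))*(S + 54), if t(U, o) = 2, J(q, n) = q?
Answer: 0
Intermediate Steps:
H(D) = 4 + D (H(D) = D + 4 = 4 + D)
S = √(2 + 2*I*√2) (S = √(2 + √(-28 + 20)) = √(2 + √(-8)) = √(2 + 2*I*√2) ≈ 1.6529 + 0.8556*I)
H(J(-4, -4))*(S + 54) = (4 - 4)*(√(2 + 2*I*√2) + 54) = 0*(54 + √(2 + 2*I*√2)) = 0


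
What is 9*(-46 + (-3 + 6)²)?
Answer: -333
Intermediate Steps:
9*(-46 + (-3 + 6)²) = 9*(-46 + 3²) = 9*(-46 + 9) = 9*(-37) = -333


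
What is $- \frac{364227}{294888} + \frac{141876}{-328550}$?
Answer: $- \frac{26917385123}{16147575400} \approx -1.667$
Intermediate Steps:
$- \frac{364227}{294888} + \frac{141876}{-328550} = \left(-364227\right) \frac{1}{294888} + 141876 \left(- \frac{1}{328550}\right) = - \frac{121409}{98296} - \frac{70938}{164275} = - \frac{26917385123}{16147575400}$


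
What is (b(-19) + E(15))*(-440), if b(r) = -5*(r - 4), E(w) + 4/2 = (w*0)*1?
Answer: -49720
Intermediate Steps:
E(w) = -2 (E(w) = -2 + (w*0)*1 = -2 + 0*1 = -2 + 0 = -2)
b(r) = 20 - 5*r (b(r) = -5*(-4 + r) = 20 - 5*r)
(b(-19) + E(15))*(-440) = ((20 - 5*(-19)) - 2)*(-440) = ((20 + 95) - 2)*(-440) = (115 - 2)*(-440) = 113*(-440) = -49720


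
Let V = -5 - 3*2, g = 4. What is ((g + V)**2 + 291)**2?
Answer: 115600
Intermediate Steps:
V = -11 (V = -5 - 6 = -11)
((g + V)**2 + 291)**2 = ((4 - 11)**2 + 291)**2 = ((-7)**2 + 291)**2 = (49 + 291)**2 = 340**2 = 115600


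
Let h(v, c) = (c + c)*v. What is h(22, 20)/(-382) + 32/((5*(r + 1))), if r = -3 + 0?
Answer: -5256/955 ≈ -5.5037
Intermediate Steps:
r = -3
h(v, c) = 2*c*v (h(v, c) = (2*c)*v = 2*c*v)
h(22, 20)/(-382) + 32/((5*(r + 1))) = (2*20*22)/(-382) + 32/((5*(-3 + 1))) = 880*(-1/382) + 32/((5*(-2))) = -440/191 + 32/(-10) = -440/191 + 32*(-1/10) = -440/191 - 16/5 = -5256/955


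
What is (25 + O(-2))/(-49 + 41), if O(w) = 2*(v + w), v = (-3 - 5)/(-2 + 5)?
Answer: -47/24 ≈ -1.9583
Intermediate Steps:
v = -8/3 ≈ -2.6667
O(w) = -16/3 + 2*w (O(w) = 2*(-8/3 + w) = -16/3 + 2*w)
(25 + O(-2))/(-49 + 41) = (25 + (-16/3 + 2*(-2)))/(-49 + 41) = (25 + (-16/3 - 4))/(-8) = -(25 - 28/3)/8 = -1/8*47/3 = -47/24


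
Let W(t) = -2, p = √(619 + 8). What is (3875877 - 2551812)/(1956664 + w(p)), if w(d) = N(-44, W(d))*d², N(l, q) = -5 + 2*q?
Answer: 1324065/1951021 ≈ 0.67865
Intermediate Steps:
p = √627 ≈ 25.040
w(d) = -9*d² (w(d) = (-5 + 2*(-2))*d² = (-5 - 4)*d² = -9*d²)
(3875877 - 2551812)/(1956664 + w(p)) = (3875877 - 2551812)/(1956664 - 9*(√627)²) = 1324065/(1956664 - 9*627) = 1324065/(1956664 - 5643) = 1324065/1951021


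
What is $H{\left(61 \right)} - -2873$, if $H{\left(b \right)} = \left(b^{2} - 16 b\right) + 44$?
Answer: $5662$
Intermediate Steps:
$H{\left(b \right)} = 44 + b^{2} - 16 b$
$H{\left(61 \right)} - -2873 = \left(44 + 61^{2} - 976\right) - -2873 = \left(44 + 3721 - 976\right) + 2873 = 2789 + 2873 = 5662$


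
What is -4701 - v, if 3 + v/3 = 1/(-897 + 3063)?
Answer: -3387625/722 ≈ -4692.0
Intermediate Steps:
v = -6497/722 (v = -9 + 3/(-897 + 3063) = -9 + 3/2166 = -9 + 3*(1/2166) = -9 + 1/722 = -6497/722 ≈ -8.9986)
-4701 - v = -4701 - 1*(-6497/722) = -4701 + 6497/722 = -3387625/722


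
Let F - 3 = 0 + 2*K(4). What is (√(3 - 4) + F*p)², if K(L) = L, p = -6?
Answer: (66 - I)² ≈ 4355.0 - 132.0*I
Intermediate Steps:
F = 11 (F = 3 + (0 + 2*4) = 3 + (0 + 8) = 3 + 8 = 11)
(√(3 - 4) + F*p)² = (√(3 - 4) + 11*(-6))² = (√(-1) - 66)² = (I - 66)² = (-66 + I)²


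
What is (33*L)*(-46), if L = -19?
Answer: 28842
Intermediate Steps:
(33*L)*(-46) = (33*(-19))*(-46) = -627*(-46) = 28842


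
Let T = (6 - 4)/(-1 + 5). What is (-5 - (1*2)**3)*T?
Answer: -13/2 ≈ -6.5000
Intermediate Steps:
T = 1/2 (T = 2/4 = 2*(1/4) = 1/2 ≈ 0.50000)
(-5 - (1*2)**3)*T = (-5 - (1*2)**3)*(1/2) = (-5 - 1*2**3)*(1/2) = (-5 - 1*8)*(1/2) = (-5 - 8)*(1/2) = -13*1/2 = -13/2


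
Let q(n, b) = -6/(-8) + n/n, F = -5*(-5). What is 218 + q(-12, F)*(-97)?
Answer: 193/4 ≈ 48.250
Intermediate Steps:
F = 25
q(n, b) = 7/4 (q(n, b) = -6*(-⅛) + 1 = ¾ + 1 = 7/4)
218 + q(-12, F)*(-97) = 218 + (7/4)*(-97) = 218 - 679/4 = 193/4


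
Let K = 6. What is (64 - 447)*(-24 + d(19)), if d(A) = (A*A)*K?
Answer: -820386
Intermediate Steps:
d(A) = 6*A² (d(A) = (A*A)*6 = A²*6 = 6*A²)
(64 - 447)*(-24 + d(19)) = (64 - 447)*(-24 + 6*19²) = -383*(-24 + 6*361) = -383*(-24 + 2166) = -383*2142 = -820386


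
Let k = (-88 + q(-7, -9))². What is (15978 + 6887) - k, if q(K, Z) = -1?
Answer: 14944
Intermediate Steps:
k = 7921 (k = (-88 - 1)² = (-89)² = 7921)
(15978 + 6887) - k = (15978 + 6887) - 1*7921 = 22865 - 7921 = 14944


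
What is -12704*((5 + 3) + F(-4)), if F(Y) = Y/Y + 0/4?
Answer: -114336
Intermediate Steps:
F(Y) = 1 (F(Y) = 1 + 0*(¼) = 1 + 0 = 1)
-12704*((5 + 3) + F(-4)) = -12704*((5 + 3) + 1) = -12704*(8 + 1) = -12704*9 = -114336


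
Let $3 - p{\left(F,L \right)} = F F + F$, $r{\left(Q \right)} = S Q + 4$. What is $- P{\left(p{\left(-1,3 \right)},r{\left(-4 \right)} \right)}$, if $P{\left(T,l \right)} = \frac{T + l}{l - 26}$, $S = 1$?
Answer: $\frac{3}{26} \approx 0.11538$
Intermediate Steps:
$r{\left(Q \right)} = 4 + Q$ ($r{\left(Q \right)} = 1 Q + 4 = Q + 4 = 4 + Q$)
$p{\left(F,L \right)} = 3 - F - F^{2}$ ($p{\left(F,L \right)} = 3 - \left(F F + F\right) = 3 - \left(F^{2} + F\right) = 3 - \left(F + F^{2}\right) = 3 - F - F^{2}$)
$P{\left(T,l \right)} = \frac{T + l}{-26 + l}$
$- P{\left(p{\left(-1,3 \right)},r{\left(-4 \right)} \right)} = - \frac{\left(3 - -1 - \left(-1\right)^{2}\right) + \left(4 - 4\right)}{-26 + \left(4 - 4\right)} = - \frac{\left(3 + 1 - 1\right) + 0}{-26 + 0} = - \frac{\left(3 + 1 - 1\right) + 0}{-26} = - \frac{\left(-1\right) \left(3 + 0\right)}{26} = - \frac{\left(-1\right) 3}{26} = \left(-1\right) \left(- \frac{3}{26}\right) = \frac{3}{26}$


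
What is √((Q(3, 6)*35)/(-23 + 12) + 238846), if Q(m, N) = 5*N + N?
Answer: √28886506/11 ≈ 488.60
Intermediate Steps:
Q(m, N) = 6*N
√((Q(3, 6)*35)/(-23 + 12) + 238846) = √(((6*6)*35)/(-23 + 12) + 238846) = √((36*35)/(-11) + 238846) = √(1260*(-1/11) + 238846) = √(-1260/11 + 238846) = √(2626046/11) = √28886506/11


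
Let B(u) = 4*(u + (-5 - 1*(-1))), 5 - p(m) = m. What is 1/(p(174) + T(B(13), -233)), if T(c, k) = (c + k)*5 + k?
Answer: -1/1387 ≈ -0.00072098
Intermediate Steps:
p(m) = 5 - m
B(u) = -16 + 4*u (B(u) = 4*(u + (-5 + 1)) = 4*(u - 4) = 4*(-4 + u) = -16 + 4*u)
T(c, k) = 5*c + 6*k (T(c, k) = (5*c + 5*k) + k = 5*c + 6*k)
1/(p(174) + T(B(13), -233)) = 1/((5 - 1*174) + (5*(-16 + 4*13) + 6*(-233))) = 1/((5 - 174) + (5*(-16 + 52) - 1398)) = 1/(-169 + (5*36 - 1398)) = 1/(-169 + (180 - 1398)) = 1/(-169 - 1218) = 1/(-1387) = -1/1387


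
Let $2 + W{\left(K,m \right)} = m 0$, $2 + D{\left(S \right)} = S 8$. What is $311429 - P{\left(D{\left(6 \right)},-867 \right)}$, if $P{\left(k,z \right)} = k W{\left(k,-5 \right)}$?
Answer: $311521$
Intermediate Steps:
$D{\left(S \right)} = -2 + 8 S$ ($D{\left(S \right)} = -2 + S 8 = -2 + 8 S$)
$W{\left(K,m \right)} = -2$ ($W{\left(K,m \right)} = -2 + m 0 = -2 + 0 = -2$)
$P{\left(k,z \right)} = - 2 k$ ($P{\left(k,z \right)} = k \left(-2\right) = - 2 k$)
$311429 - P{\left(D{\left(6 \right)},-867 \right)} = 311429 - - 2 \left(-2 + 8 \cdot 6\right) = 311429 - - 2 \left(-2 + 48\right) = 311429 - \left(-2\right) 46 = 311429 - -92 = 311429 + 92 = 311521$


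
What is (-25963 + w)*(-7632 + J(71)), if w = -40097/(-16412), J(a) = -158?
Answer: 1659521846805/8206 ≈ 2.0223e+8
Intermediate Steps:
w = 40097/16412 (w = -40097*(-1/16412) = 40097/16412 ≈ 2.4431)
(-25963 + w)*(-7632 + J(71)) = (-25963 + 40097/16412)*(-7632 - 158) = -426064659/16412*(-7790) = 1659521846805/8206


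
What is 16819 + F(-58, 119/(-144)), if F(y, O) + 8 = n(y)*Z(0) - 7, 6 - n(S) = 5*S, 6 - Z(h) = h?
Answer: 18580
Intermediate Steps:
Z(h) = 6 - h
n(S) = 6 - 5*S
F(y, O) = 21 - 30*y (F(y, O) = -8 + ((6 - 5*y)*(6 - 1*0) - 7) = -8 + ((6 - 5*y)*(6 + 0) - 7) = -8 + ((6 - 5*y)*6 - 7) = -8 + ((36 - 30*y) - 7) = -8 + (29 - 30*y) = 21 - 30*y)
16819 + F(-58, 119/(-144)) = 16819 + (21 - 30*(-58)) = 16819 + (21 + 1740) = 16819 + 1761 = 18580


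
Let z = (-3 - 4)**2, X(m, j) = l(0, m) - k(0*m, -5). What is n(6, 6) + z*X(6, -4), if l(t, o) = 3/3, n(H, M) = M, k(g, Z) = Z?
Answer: 300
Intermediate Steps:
l(t, o) = 1 (l(t, o) = 3*(1/3) = 1)
X(m, j) = 6 (X(m, j) = 1 - 1*(-5) = 1 + 5 = 6)
z = 49 (z = (-7)**2 = 49)
n(6, 6) + z*X(6, -4) = 6 + 49*6 = 6 + 294 = 300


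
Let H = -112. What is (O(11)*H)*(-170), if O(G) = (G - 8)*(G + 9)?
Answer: 1142400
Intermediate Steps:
O(G) = (-8 + G)*(9 + G)
(O(11)*H)*(-170) = ((-72 + 11 + 11²)*(-112))*(-170) = ((-72 + 11 + 121)*(-112))*(-170) = (60*(-112))*(-170) = -6720*(-170) = 1142400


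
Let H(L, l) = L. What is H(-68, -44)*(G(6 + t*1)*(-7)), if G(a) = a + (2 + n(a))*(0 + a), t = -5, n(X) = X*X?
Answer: 1904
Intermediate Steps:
n(X) = X**2
G(a) = a + a*(2 + a**2) (G(a) = a + (2 + a**2)*(0 + a) = a + (2 + a**2)*a = a + a*(2 + a**2))
H(-68, -44)*(G(6 + t*1)*(-7)) = -68*(6 - 5*1)*(3 + (6 - 5*1)**2)*(-7) = -68*(6 - 5)*(3 + (6 - 5)**2)*(-7) = -68*1*(3 + 1**2)*(-7) = -68*1*(3 + 1)*(-7) = -68*1*4*(-7) = -272*(-7) = -68*(-28) = 1904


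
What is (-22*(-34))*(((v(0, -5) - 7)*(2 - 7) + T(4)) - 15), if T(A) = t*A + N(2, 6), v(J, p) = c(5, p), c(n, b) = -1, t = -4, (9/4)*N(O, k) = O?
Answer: 66572/9 ≈ 7396.9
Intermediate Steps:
N(O, k) = 4*O/9
v(J, p) = -1
T(A) = 8/9 - 4*A (T(A) = -4*A + (4/9)*2 = -4*A + 8/9 = 8/9 - 4*A)
(-22*(-34))*(((v(0, -5) - 7)*(2 - 7) + T(4)) - 15) = (-22*(-34))*(((-1 - 7)*(2 - 7) + (8/9 - 4*4)) - 15) = 748*((-8*(-5) + (8/9 - 16)) - 15) = 748*((40 - 136/9) - 15) = 748*(224/9 - 15) = 748*(89/9) = 66572/9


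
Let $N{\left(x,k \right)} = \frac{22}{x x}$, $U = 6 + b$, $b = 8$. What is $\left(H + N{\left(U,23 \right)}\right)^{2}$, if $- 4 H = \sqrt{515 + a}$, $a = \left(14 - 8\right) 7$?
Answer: $\frac{1337841}{38416} - \frac{11 \sqrt{557}}{196} \approx 33.501$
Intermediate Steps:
$a = 42$ ($a = 6 \cdot 7 = 42$)
$U = 14$ ($U = 6 + 8 = 14$)
$H = - \frac{\sqrt{557}}{4}$ ($H = - \frac{\sqrt{515 + 42}}{4} = - \frac{\sqrt{557}}{4} \approx -5.9002$)
$N{\left(x,k \right)} = \frac{22}{x^{2}}$
$\left(H + N{\left(U,23 \right)}\right)^{2} = \left(- \frac{\sqrt{557}}{4} + \frac{22}{196}\right)^{2} = \left(- \frac{\sqrt{557}}{4} + 22 \cdot \frac{1}{196}\right)^{2} = \left(- \frac{\sqrt{557}}{4} + \frac{11}{98}\right)^{2} = \left(\frac{11}{98} - \frac{\sqrt{557}}{4}\right)^{2}$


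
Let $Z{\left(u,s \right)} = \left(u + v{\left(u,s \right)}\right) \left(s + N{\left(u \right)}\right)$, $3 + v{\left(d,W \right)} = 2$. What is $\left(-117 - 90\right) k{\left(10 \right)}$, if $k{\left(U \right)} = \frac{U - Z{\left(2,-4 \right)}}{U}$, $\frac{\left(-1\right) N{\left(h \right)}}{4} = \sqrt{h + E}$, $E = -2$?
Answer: $- \frac{1449}{5} \approx -289.8$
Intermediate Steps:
$N{\left(h \right)} = - 4 \sqrt{-2 + h}$ ($N{\left(h \right)} = - 4 \sqrt{h - 2} = - 4 \sqrt{-2 + h}$)
$v{\left(d,W \right)} = -1$ ($v{\left(d,W \right)} = -3 + 2 = -1$)
$Z{\left(u,s \right)} = \left(-1 + u\right) \left(s - 4 \sqrt{-2 + u}\right)$ ($Z{\left(u,s \right)} = \left(u - 1\right) \left(s - 4 \sqrt{-2 + u}\right) = \left(-1 + u\right) \left(s - 4 \sqrt{-2 + u}\right)$)
$k{\left(U \right)} = \frac{4 + U}{U}$ ($k{\left(U \right)} = \frac{U - \left(\left(-1\right) \left(-4\right) + 4 \sqrt{-2 + 2} - 8 - 8 \sqrt{-2 + 2}\right)}{U} = \frac{U - \left(4 + 4 \sqrt{0} - 8 - 8 \sqrt{0}\right)}{U} = \frac{U - \left(4 + 4 \cdot 0 - 8 - 8 \cdot 0\right)}{U} = \frac{U - \left(4 + 0 - 8 + 0\right)}{U} = \frac{U - -4}{U} = \frac{U + 4}{U} = \frac{4 + U}{U}$)
$\left(-117 - 90\right) k{\left(10 \right)} = \left(-117 - 90\right) \frac{4 + 10}{10} = - 207 \cdot \frac{1}{10} \cdot 14 = \left(-207\right) \frac{7}{5} = - \frac{1449}{5}$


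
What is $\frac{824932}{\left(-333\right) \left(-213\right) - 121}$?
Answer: $\frac{206233}{17702} \approx 11.65$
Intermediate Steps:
$\frac{824932}{\left(-333\right) \left(-213\right) - 121} = \frac{824932}{70929 - 121} = \frac{824932}{70808} = 824932 \cdot \frac{1}{70808} = \frac{206233}{17702}$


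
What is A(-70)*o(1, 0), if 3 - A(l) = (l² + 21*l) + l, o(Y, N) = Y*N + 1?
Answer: -3357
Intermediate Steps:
o(Y, N) = 1 + N*Y (o(Y, N) = N*Y + 1 = 1 + N*Y)
A(l) = 3 - l² - 22*l (A(l) = 3 - ((l² + 21*l) + l) = 3 - (l² + 22*l) = 3 + (-l² - 22*l) = 3 - l² - 22*l)
A(-70)*o(1, 0) = (3 - 1*(-70)² - 22*(-70))*(1 + 0*1) = (3 - 1*4900 + 1540)*(1 + 0) = (3 - 4900 + 1540)*1 = -3357*1 = -3357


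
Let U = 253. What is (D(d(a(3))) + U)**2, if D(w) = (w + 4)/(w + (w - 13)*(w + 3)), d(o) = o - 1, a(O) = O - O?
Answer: 53787556/841 ≈ 63957.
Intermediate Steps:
a(O) = 0
d(o) = -1 + o
D(w) = (4 + w)/(w + (-13 + w)*(3 + w))
(D(d(a(3))) + U)**2 = ((4 + (-1 + 0))/(-39 + (-1 + 0)**2 - 9*(-1 + 0)) + 253)**2 = ((4 - 1)/(-39 + (-1)**2 - 9*(-1)) + 253)**2 = (3/(-39 + 1 + 9) + 253)**2 = (3/(-29) + 253)**2 = (-1/29*3 + 253)**2 = (-3/29 + 253)**2 = (7334/29)**2 = 53787556/841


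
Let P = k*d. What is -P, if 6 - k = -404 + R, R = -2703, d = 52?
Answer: -161876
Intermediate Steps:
k = 3113 (k = 6 - (-404 - 2703) = 6 - 1*(-3107) = 6 + 3107 = 3113)
P = 161876 (P = 3113*52 = 161876)
-P = -1*161876 = -161876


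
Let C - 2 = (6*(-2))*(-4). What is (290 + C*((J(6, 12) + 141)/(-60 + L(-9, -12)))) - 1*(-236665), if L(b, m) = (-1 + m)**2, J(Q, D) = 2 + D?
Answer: 25835845/109 ≈ 2.3703e+5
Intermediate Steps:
C = 50 (C = 2 + (6*(-2))*(-4) = 2 - 12*(-4) = 2 + 48 = 50)
(290 + C*((J(6, 12) + 141)/(-60 + L(-9, -12)))) - 1*(-236665) = (290 + 50*(((2 + 12) + 141)/(-60 + (-1 - 12)**2))) - 1*(-236665) = (290 + 50*((14 + 141)/(-60 + (-13)**2))) + 236665 = (290 + 50*(155/(-60 + 169))) + 236665 = (290 + 50*(155/109)) + 236665 = (290 + 7750/109) + 236665 = 39360/109 + 236665 = 25835845/109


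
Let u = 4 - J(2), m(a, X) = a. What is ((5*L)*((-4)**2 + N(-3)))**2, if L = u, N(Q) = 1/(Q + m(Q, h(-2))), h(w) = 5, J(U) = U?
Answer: 225625/9 ≈ 25069.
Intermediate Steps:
N(Q) = 1/(2*Q) (N(Q) = 1/(Q + Q) = 1/(2*Q))
u = 2 (u = 4 - 1*2 = 4 - 2 = 2)
L = 2
((5*L)*((-4)**2 + N(-3)))**2 = ((5*2)*((-4)**2 + (1/2)/(-3)))**2 = (10*(16 + (1/2)*(-1/3)))**2 = (10*(16 - 1/6))**2 = (10*(95/6))**2 = (475/3)**2 = 225625/9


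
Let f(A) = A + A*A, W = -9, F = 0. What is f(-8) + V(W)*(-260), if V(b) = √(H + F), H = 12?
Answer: 56 - 520*√3 ≈ -844.67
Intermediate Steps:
V(b) = 2*√3 (V(b) = √(12 + 0) = √12 = 2*√3)
f(A) = A + A²
f(-8) + V(W)*(-260) = -8*(1 - 8) + (2*√3)*(-260) = -8*(-7) - 520*√3 = 56 - 520*√3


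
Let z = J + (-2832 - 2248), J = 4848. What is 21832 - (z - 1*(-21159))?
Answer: 905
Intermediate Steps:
z = -232 (z = 4848 + (-2832 - 2248) = 4848 - 5080 = -232)
21832 - (z - 1*(-21159)) = 21832 - (-232 - 1*(-21159)) = 21832 - (-232 + 21159) = 21832 - 1*20927 = 21832 - 20927 = 905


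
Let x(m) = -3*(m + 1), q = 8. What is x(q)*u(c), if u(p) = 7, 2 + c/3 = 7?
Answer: -189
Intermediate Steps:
c = 15 (c = -6 + 3*7 = -6 + 21 = 15)
x(m) = -3 - 3*m (x(m) = -3*(1 + m) = -3 - 3*m)
x(q)*u(c) = (-3 - 3*8)*7 = (-3 - 24)*7 = -27*7 = -189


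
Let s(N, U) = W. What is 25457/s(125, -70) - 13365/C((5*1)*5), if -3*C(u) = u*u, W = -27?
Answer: -2965612/3375 ≈ -878.70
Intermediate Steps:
s(N, U) = -27
C(u) = -u²/3 (C(u) = -u*u/3 = -u²/3)
25457/s(125, -70) - 13365/C((5*1)*5) = 25457/(-27) - 13365/((-((5*1)*5)²/3)) = 25457*(-1/27) - 13365/((-(5*5)²/3)) = -25457/27 - 13365/((-⅓*25²)) = -25457/27 - 13365/((-⅓*625)) = -25457/27 - 13365/(-625/3) = -25457/27 - 13365*(-3/625) = -25457/27 + 8019/125 = -2965612/3375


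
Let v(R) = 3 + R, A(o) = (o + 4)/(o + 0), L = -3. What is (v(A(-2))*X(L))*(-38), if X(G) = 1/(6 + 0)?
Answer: -38/3 ≈ -12.667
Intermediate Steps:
X(G) = ⅙ (X(G) = 1/6 = ⅙)
A(o) = (4 + o)/o
(v(A(-2))*X(L))*(-38) = ((3 + (4 - 2)/(-2))*(⅙))*(-38) = ((3 - ½*2)*(⅙))*(-38) = ((3 - 1)*(⅙))*(-38) = (2*(⅙))*(-38) = (⅓)*(-38) = -38/3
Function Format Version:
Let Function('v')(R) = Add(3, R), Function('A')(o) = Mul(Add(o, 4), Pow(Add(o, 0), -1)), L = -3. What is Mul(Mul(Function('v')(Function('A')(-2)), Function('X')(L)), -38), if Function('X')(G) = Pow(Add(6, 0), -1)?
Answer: Rational(-38, 3) ≈ -12.667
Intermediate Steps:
Function('X')(G) = Rational(1, 6) (Function('X')(G) = Pow(6, -1) = Rational(1, 6))
Function('A')(o) = Mul(Pow(o, -1), Add(4, o)) (Function('A')(o) = Mul(Add(4, o), Pow(o, -1)) = Mul(Pow(o, -1), Add(4, o)))
Mul(Mul(Function('v')(Function('A')(-2)), Function('X')(L)), -38) = Mul(Mul(Add(3, Mul(Pow(-2, -1), Add(4, -2))), Rational(1, 6)), -38) = Mul(Mul(Add(3, Mul(Rational(-1, 2), 2)), Rational(1, 6)), -38) = Mul(Mul(Add(3, -1), Rational(1, 6)), -38) = Mul(Mul(2, Rational(1, 6)), -38) = Mul(Rational(1, 3), -38) = Rational(-38, 3)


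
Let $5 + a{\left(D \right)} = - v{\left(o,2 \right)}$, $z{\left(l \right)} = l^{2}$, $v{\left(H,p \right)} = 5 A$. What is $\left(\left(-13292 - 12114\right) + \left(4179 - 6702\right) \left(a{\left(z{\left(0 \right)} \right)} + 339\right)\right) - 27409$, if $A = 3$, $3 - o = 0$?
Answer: $-857652$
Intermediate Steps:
$o = 3$ ($o = 3 - 0 = 3 + 0 = 3$)
$v{\left(H,p \right)} = 15$ ($v{\left(H,p \right)} = 5 \cdot 3 = 15$)
$a{\left(D \right)} = -20$ ($a{\left(D \right)} = -5 - 15 = -20$)
$\left(\left(-13292 - 12114\right) + \left(4179 - 6702\right) \left(a{\left(z{\left(0 \right)} \right)} + 339\right)\right) - 27409 = \left(\left(-13292 - 12114\right) + \left(4179 - 6702\right) \left(-20 + 339\right)\right) - 27409 = \left(-25406 - 804837\right) - 27409 = -830243 - 27409 = -857652$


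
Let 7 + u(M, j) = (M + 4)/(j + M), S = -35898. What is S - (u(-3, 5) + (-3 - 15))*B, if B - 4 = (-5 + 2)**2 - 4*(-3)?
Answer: -70571/2 ≈ -35286.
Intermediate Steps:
u(M, j) = -7 + (4 + M)/(M + j) (u(M, j) = -7 + (M + 4)/(j + M) = -7 + (4 + M)/(M + j))
B = 25 (B = 4 + ((-5 + 2)**2 - 4*(-3)) = 4 + ((-3)**2 + 12) = 4 + (9 + 12) = 4 + 21 = 25)
S - (u(-3, 5) + (-3 - 15))*B = -35898 - ((4 - 7*5 - 6*(-3))/(-3 + 5) + (-3 - 15))*25 = -35898 - ((4 - 35 + 18)/2 - 18)*25 = -35898 - ((1/2)*(-13) - 18)*25 = -35898 - (-13/2 - 18)*25 = -35898 - (-49)*25/2 = -35898 - 1*(-1225/2) = -35898 + 1225/2 = -70571/2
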